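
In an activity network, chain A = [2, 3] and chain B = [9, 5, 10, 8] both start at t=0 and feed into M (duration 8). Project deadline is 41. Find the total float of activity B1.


Forward pass: ES(B1) = sum of predecessors on chain B = 0
EF = ES + duration = 0 + 9 = 9
Backward pass: LF(M) = deadline = 41; LS(M) = 41 - 8 = 33
LF(B1) = LS(M) - sum(successors on chain B) = 33 - 23 = 10
LS = LF - duration = 10 - 9 = 1
Total float = LS - ES = 1 - 0 = 1

1


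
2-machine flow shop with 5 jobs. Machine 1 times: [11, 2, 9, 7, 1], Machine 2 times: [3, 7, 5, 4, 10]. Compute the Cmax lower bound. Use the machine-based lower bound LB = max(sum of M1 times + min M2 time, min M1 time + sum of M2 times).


LB1 = sum(M1 times) + min(M2 times) = 30 + 3 = 33
LB2 = min(M1 times) + sum(M2 times) = 1 + 29 = 30
Lower bound = max(LB1, LB2) = max(33, 30) = 33

33


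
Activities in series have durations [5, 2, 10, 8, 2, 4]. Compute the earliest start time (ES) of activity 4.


Activity 4 starts after activities 1 through 3 complete.
Predecessor durations: [5, 2, 10]
ES = 5 + 2 + 10 = 17

17


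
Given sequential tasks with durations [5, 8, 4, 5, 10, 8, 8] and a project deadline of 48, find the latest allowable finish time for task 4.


LF(activity 4) = deadline - sum of successor durations
Successors: activities 5 through 7 with durations [10, 8, 8]
Sum of successor durations = 26
LF = 48 - 26 = 22

22


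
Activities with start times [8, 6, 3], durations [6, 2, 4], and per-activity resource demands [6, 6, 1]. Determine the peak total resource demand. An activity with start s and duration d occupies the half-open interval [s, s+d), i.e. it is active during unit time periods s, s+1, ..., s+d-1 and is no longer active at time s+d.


Each activity i is active on [start_i, start_i + duration_i).
Compute total resource usage per time slot:
  t=0: active resources = [], total = 0
  t=1: active resources = [], total = 0
  t=2: active resources = [], total = 0
  t=3: active resources = [1], total = 1
  t=4: active resources = [1], total = 1
  t=5: active resources = [1], total = 1
  t=6: active resources = [6, 1], total = 7
  t=7: active resources = [6], total = 6
  t=8: active resources = [6], total = 6
  t=9: active resources = [6], total = 6
  t=10: active resources = [6], total = 6
  t=11: active resources = [6], total = 6
  t=12: active resources = [6], total = 6
  t=13: active resources = [6], total = 6
Peak resource demand = 7

7


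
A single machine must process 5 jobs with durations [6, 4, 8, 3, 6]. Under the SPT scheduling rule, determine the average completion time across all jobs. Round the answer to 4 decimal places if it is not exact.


Sort jobs by processing time (SPT order): [3, 4, 6, 6, 8]
Compute completion times sequentially:
  Job 1: processing = 3, completes at 3
  Job 2: processing = 4, completes at 7
  Job 3: processing = 6, completes at 13
  Job 4: processing = 6, completes at 19
  Job 5: processing = 8, completes at 27
Sum of completion times = 69
Average completion time = 69/5 = 13.8

13.8


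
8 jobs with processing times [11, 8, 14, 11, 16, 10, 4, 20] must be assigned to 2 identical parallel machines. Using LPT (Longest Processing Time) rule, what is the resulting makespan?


Sort jobs in decreasing order (LPT): [20, 16, 14, 11, 11, 10, 8, 4]
Assign each job to the least loaded machine:
  Machine 1: jobs [20, 11, 10, 8], load = 49
  Machine 2: jobs [16, 14, 11, 4], load = 45
Makespan = max load = 49

49


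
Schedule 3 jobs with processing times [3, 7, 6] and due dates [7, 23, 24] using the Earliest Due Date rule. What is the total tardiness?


Sort by due date (EDD order): [(3, 7), (7, 23), (6, 24)]
Compute completion times and tardiness:
  Job 1: p=3, d=7, C=3, tardiness=max(0,3-7)=0
  Job 2: p=7, d=23, C=10, tardiness=max(0,10-23)=0
  Job 3: p=6, d=24, C=16, tardiness=max(0,16-24)=0
Total tardiness = 0

0


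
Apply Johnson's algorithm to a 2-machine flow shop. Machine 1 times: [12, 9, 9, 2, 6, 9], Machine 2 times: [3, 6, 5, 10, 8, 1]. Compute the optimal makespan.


Apply Johnson's rule:
  Group 1 (a <= b): [(4, 2, 10), (5, 6, 8)]
  Group 2 (a > b): [(2, 9, 6), (3, 9, 5), (1, 12, 3), (6, 9, 1)]
Optimal job order: [4, 5, 2, 3, 1, 6]
Schedule:
  Job 4: M1 done at 2, M2 done at 12
  Job 5: M1 done at 8, M2 done at 20
  Job 2: M1 done at 17, M2 done at 26
  Job 3: M1 done at 26, M2 done at 31
  Job 1: M1 done at 38, M2 done at 41
  Job 6: M1 done at 47, M2 done at 48
Makespan = 48

48


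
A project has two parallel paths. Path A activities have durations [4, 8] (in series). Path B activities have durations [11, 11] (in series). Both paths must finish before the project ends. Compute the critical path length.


Path A total = 4 + 8 = 12
Path B total = 11 + 11 = 22
Critical path = longest path = max(12, 22) = 22

22


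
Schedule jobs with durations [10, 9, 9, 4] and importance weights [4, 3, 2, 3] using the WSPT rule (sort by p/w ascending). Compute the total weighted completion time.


Compute p/w ratios and sort ascending (WSPT): [(4, 3), (10, 4), (9, 3), (9, 2)]
Compute weighted completion times:
  Job (p=4,w=3): C=4, w*C=3*4=12
  Job (p=10,w=4): C=14, w*C=4*14=56
  Job (p=9,w=3): C=23, w*C=3*23=69
  Job (p=9,w=2): C=32, w*C=2*32=64
Total weighted completion time = 201

201


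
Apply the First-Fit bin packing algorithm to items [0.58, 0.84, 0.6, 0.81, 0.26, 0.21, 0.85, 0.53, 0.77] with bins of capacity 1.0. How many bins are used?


Place items sequentially using First-Fit:
  Item 0.58 -> new Bin 1
  Item 0.84 -> new Bin 2
  Item 0.6 -> new Bin 3
  Item 0.81 -> new Bin 4
  Item 0.26 -> Bin 1 (now 0.84)
  Item 0.21 -> Bin 3 (now 0.81)
  Item 0.85 -> new Bin 5
  Item 0.53 -> new Bin 6
  Item 0.77 -> new Bin 7
Total bins used = 7

7


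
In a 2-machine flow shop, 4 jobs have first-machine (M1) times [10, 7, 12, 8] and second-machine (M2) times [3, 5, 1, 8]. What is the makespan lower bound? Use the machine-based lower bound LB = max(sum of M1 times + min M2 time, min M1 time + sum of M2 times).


LB1 = sum(M1 times) + min(M2 times) = 37 + 1 = 38
LB2 = min(M1 times) + sum(M2 times) = 7 + 17 = 24
Lower bound = max(LB1, LB2) = max(38, 24) = 38

38


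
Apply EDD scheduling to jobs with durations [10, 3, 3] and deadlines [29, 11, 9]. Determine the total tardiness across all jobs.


Sort by due date (EDD order): [(3, 9), (3, 11), (10, 29)]
Compute completion times and tardiness:
  Job 1: p=3, d=9, C=3, tardiness=max(0,3-9)=0
  Job 2: p=3, d=11, C=6, tardiness=max(0,6-11)=0
  Job 3: p=10, d=29, C=16, tardiness=max(0,16-29)=0
Total tardiness = 0

0


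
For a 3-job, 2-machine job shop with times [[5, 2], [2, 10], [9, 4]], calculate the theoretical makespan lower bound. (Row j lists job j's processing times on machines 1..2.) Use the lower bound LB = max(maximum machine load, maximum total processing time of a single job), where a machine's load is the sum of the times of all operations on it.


Machine loads:
  Machine 1: 5 + 2 + 9 = 16
  Machine 2: 2 + 10 + 4 = 16
Max machine load = 16
Job totals:
  Job 1: 7
  Job 2: 12
  Job 3: 13
Max job total = 13
Lower bound = max(16, 13) = 16

16


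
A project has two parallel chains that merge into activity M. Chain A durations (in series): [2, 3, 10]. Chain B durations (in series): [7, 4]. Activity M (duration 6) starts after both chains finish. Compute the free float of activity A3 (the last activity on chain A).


ES(A3) = sum of predecessors on chain A = 5
EF(A3) = ES + duration = 5 + 10 = 15
Successor of A3 is M. ES(M) = max(sum(A), sum(B)) = max(15, 11) = 15
Free float = ES(successor) - EF(current) = 15 - 15 = 0

0


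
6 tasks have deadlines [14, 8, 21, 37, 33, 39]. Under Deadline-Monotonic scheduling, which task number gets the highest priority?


Sort tasks by relative deadline (ascending):
  Task 2: deadline = 8
  Task 1: deadline = 14
  Task 3: deadline = 21
  Task 5: deadline = 33
  Task 4: deadline = 37
  Task 6: deadline = 39
Priority order (highest first): [2, 1, 3, 5, 4, 6]
Highest priority task = 2

2


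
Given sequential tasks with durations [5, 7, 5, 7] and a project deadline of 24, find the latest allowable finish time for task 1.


LF(activity 1) = deadline - sum of successor durations
Successors: activities 2 through 4 with durations [7, 5, 7]
Sum of successor durations = 19
LF = 24 - 19 = 5

5


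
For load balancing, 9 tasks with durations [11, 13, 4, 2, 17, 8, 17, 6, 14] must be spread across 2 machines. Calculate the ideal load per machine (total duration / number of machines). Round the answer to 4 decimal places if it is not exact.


Total processing time = 11 + 13 + 4 + 2 + 17 + 8 + 17 + 6 + 14 = 92
Number of machines = 2
Ideal balanced load = 92 / 2 = 46.0

46.0


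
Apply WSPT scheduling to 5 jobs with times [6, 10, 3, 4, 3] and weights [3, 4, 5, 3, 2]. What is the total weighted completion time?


Compute p/w ratios and sort ascending (WSPT): [(3, 5), (4, 3), (3, 2), (6, 3), (10, 4)]
Compute weighted completion times:
  Job (p=3,w=5): C=3, w*C=5*3=15
  Job (p=4,w=3): C=7, w*C=3*7=21
  Job (p=3,w=2): C=10, w*C=2*10=20
  Job (p=6,w=3): C=16, w*C=3*16=48
  Job (p=10,w=4): C=26, w*C=4*26=104
Total weighted completion time = 208

208


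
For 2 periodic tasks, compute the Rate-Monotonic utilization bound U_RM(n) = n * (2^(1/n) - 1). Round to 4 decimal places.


Compute 2^(1/2) = 1.4142135624
Subtract 1: 1.4142135624 - 1 = 0.4142135624
Multiply by n: 2 * 0.4142135624 = 0.8284271248
Round to 4 dp: 0.8284

0.8284


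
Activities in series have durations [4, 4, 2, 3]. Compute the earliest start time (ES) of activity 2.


Activity 2 starts after activities 1 through 1 complete.
Predecessor durations: [4]
ES = 4 = 4

4


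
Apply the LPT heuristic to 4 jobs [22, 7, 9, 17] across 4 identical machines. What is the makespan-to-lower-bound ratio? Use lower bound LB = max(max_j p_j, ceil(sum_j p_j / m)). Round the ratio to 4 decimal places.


LPT order: [22, 17, 9, 7]
Machine loads after assignment: [22, 17, 9, 7]
LPT makespan = 22
Lower bound = max(max_job, ceil(total/4)) = max(22, 14) = 22
Ratio = 22 / 22 = 1.0

1.0


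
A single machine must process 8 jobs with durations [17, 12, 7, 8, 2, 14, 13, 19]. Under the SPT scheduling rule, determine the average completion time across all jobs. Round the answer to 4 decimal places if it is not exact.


Sort jobs by processing time (SPT order): [2, 7, 8, 12, 13, 14, 17, 19]
Compute completion times sequentially:
  Job 1: processing = 2, completes at 2
  Job 2: processing = 7, completes at 9
  Job 3: processing = 8, completes at 17
  Job 4: processing = 12, completes at 29
  Job 5: processing = 13, completes at 42
  Job 6: processing = 14, completes at 56
  Job 7: processing = 17, completes at 73
  Job 8: processing = 19, completes at 92
Sum of completion times = 320
Average completion time = 320/8 = 40.0

40.0


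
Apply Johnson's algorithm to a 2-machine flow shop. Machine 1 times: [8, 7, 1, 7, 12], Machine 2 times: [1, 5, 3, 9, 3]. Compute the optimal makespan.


Apply Johnson's rule:
  Group 1 (a <= b): [(3, 1, 3), (4, 7, 9)]
  Group 2 (a > b): [(2, 7, 5), (5, 12, 3), (1, 8, 1)]
Optimal job order: [3, 4, 2, 5, 1]
Schedule:
  Job 3: M1 done at 1, M2 done at 4
  Job 4: M1 done at 8, M2 done at 17
  Job 2: M1 done at 15, M2 done at 22
  Job 5: M1 done at 27, M2 done at 30
  Job 1: M1 done at 35, M2 done at 36
Makespan = 36

36


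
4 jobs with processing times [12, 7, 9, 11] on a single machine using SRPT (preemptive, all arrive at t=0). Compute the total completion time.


Since all jobs arrive at t=0, SRPT equals SPT ordering.
SPT order: [7, 9, 11, 12]
Completion times:
  Job 1: p=7, C=7
  Job 2: p=9, C=16
  Job 3: p=11, C=27
  Job 4: p=12, C=39
Total completion time = 7 + 16 + 27 + 39 = 89

89


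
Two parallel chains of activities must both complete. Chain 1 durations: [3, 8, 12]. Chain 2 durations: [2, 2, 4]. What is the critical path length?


Path A total = 3 + 8 + 12 = 23
Path B total = 2 + 2 + 4 = 8
Critical path = longest path = max(23, 8) = 23

23


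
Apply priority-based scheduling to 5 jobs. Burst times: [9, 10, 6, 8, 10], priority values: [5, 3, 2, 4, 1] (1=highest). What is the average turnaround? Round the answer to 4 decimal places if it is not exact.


Sort by priority (ascending = highest first):
Order: [(1, 10), (2, 6), (3, 10), (4, 8), (5, 9)]
Completion times:
  Priority 1, burst=10, C=10
  Priority 2, burst=6, C=16
  Priority 3, burst=10, C=26
  Priority 4, burst=8, C=34
  Priority 5, burst=9, C=43
Average turnaround = 129/5 = 25.8

25.8


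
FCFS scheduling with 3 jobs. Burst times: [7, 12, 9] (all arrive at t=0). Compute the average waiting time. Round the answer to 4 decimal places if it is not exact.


FCFS order (as given): [7, 12, 9]
Waiting times:
  Job 1: wait = 0
  Job 2: wait = 7
  Job 3: wait = 19
Sum of waiting times = 26
Average waiting time = 26/3 = 8.6667

8.6667


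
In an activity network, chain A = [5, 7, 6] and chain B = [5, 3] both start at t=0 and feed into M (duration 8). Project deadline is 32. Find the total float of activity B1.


Forward pass: ES(B1) = sum of predecessors on chain B = 0
EF = ES + duration = 0 + 5 = 5
Backward pass: LF(M) = deadline = 32; LS(M) = 32 - 8 = 24
LF(B1) = LS(M) - sum(successors on chain B) = 24 - 3 = 21
LS = LF - duration = 21 - 5 = 16
Total float = LS - ES = 16 - 0 = 16

16


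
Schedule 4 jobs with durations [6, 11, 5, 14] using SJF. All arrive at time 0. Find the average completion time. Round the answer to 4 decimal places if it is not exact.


SJF order (ascending): [5, 6, 11, 14]
Completion times:
  Job 1: burst=5, C=5
  Job 2: burst=6, C=11
  Job 3: burst=11, C=22
  Job 4: burst=14, C=36
Average completion = 74/4 = 18.5

18.5


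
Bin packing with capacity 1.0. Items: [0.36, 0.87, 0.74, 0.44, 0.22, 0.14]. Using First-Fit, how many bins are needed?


Place items sequentially using First-Fit:
  Item 0.36 -> new Bin 1
  Item 0.87 -> new Bin 2
  Item 0.74 -> new Bin 3
  Item 0.44 -> Bin 1 (now 0.8)
  Item 0.22 -> Bin 3 (now 0.96)
  Item 0.14 -> Bin 1 (now 0.94)
Total bins used = 3

3


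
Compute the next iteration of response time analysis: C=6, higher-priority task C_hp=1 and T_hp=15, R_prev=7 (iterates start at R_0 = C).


R_next = C + ceil(R_prev / T_hp) * C_hp
ceil(7 / 15) = ceil(0.4667) = 1
Interference = 1 * 1 = 1
R_next = 6 + 1 = 7
R_next = R_prev, so the iteration has converged (response time = 7).

7


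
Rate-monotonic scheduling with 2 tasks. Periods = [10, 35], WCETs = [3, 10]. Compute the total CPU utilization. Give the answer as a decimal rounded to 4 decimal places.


Compute individual utilizations (exact fractions):
  Task 1: C/T = 3/10 (approx. 0.3)
  Task 2: C/T = 10/35 = 2/7 (approx. 0.2857)
Total utilization U = 3/10 + 2/7 = 41/70
Rounded to 4 decimal places: U = 0.5857
RM (Liu & Layland) bound for 2 tasks = 0.828427; compare with U = 41/70 (approx. 0.585714)
U <= bound, so schedulable by RM sufficient condition.

0.5857


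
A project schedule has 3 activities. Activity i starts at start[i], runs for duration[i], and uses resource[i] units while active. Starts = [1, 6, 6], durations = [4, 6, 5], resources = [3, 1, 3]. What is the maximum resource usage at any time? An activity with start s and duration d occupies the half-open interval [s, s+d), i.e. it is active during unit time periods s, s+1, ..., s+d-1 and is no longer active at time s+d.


Each activity i is active on [start_i, start_i + duration_i).
Compute total resource usage per time slot:
  t=0: active resources = [], total = 0
  t=1: active resources = [3], total = 3
  t=2: active resources = [3], total = 3
  t=3: active resources = [3], total = 3
  t=4: active resources = [3], total = 3
  t=5: active resources = [], total = 0
  t=6: active resources = [1, 3], total = 4
  t=7: active resources = [1, 3], total = 4
  t=8: active resources = [1, 3], total = 4
  t=9: active resources = [1, 3], total = 4
  t=10: active resources = [1, 3], total = 4
  t=11: active resources = [1], total = 1
Peak resource demand = 4

4


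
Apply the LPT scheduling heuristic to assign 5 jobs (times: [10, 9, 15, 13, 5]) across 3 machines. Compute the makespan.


Sort jobs in decreasing order (LPT): [15, 13, 10, 9, 5]
Assign each job to the least loaded machine:
  Machine 1: jobs [15], load = 15
  Machine 2: jobs [13, 5], load = 18
  Machine 3: jobs [10, 9], load = 19
Makespan = max load = 19

19


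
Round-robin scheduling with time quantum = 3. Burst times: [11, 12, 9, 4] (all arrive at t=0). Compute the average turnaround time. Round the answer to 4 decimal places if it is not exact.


Time quantum = 3
Execution trace:
  J1 runs 3 units, time = 3
  J2 runs 3 units, time = 6
  J3 runs 3 units, time = 9
  J4 runs 3 units, time = 12
  J1 runs 3 units, time = 15
  J2 runs 3 units, time = 18
  J3 runs 3 units, time = 21
  J4 runs 1 units, time = 22
  J1 runs 3 units, time = 25
  J2 runs 3 units, time = 28
  J3 runs 3 units, time = 31
  J1 runs 2 units, time = 33
  J2 runs 3 units, time = 36
Finish times: [33, 36, 31, 22]
Average turnaround = 122/4 = 30.5

30.5


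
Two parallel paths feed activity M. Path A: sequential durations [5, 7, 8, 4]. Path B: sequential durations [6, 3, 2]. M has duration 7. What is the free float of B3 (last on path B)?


ES(B3) = sum of predecessors on chain B = 9
EF(B3) = ES + duration = 9 + 2 = 11
Successor of B3 is M. ES(M) = max(sum(A), sum(B)) = max(24, 11) = 24
Free float = ES(successor) - EF(current) = 24 - 11 = 13

13


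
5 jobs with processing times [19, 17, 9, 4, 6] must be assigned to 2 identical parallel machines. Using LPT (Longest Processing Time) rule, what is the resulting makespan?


Sort jobs in decreasing order (LPT): [19, 17, 9, 6, 4]
Assign each job to the least loaded machine:
  Machine 1: jobs [19, 6, 4], load = 29
  Machine 2: jobs [17, 9], load = 26
Makespan = max load = 29

29


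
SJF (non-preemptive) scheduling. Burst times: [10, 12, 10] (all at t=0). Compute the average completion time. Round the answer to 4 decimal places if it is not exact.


SJF order (ascending): [10, 10, 12]
Completion times:
  Job 1: burst=10, C=10
  Job 2: burst=10, C=20
  Job 3: burst=12, C=32
Average completion = 62/3 = 20.6667

20.6667


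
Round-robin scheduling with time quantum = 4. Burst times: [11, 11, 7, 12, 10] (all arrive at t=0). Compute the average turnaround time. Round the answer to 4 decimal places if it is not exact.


Time quantum = 4
Execution trace:
  J1 runs 4 units, time = 4
  J2 runs 4 units, time = 8
  J3 runs 4 units, time = 12
  J4 runs 4 units, time = 16
  J5 runs 4 units, time = 20
  J1 runs 4 units, time = 24
  J2 runs 4 units, time = 28
  J3 runs 3 units, time = 31
  J4 runs 4 units, time = 35
  J5 runs 4 units, time = 39
  J1 runs 3 units, time = 42
  J2 runs 3 units, time = 45
  J4 runs 4 units, time = 49
  J5 runs 2 units, time = 51
Finish times: [42, 45, 31, 49, 51]
Average turnaround = 218/5 = 43.6

43.6


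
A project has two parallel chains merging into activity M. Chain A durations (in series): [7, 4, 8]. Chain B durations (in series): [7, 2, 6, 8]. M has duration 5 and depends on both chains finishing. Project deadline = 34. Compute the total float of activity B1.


Forward pass: ES(B1) = sum of predecessors on chain B = 0
EF = ES + duration = 0 + 7 = 7
Backward pass: LF(M) = deadline = 34; LS(M) = 34 - 5 = 29
LF(B1) = LS(M) - sum(successors on chain B) = 29 - 16 = 13
LS = LF - duration = 13 - 7 = 6
Total float = LS - ES = 6 - 0 = 6

6


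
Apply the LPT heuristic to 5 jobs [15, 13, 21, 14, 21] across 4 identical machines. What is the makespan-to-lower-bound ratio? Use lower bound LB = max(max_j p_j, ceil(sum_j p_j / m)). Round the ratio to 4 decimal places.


LPT order: [21, 21, 15, 14, 13]
Machine loads after assignment: [21, 21, 15, 27]
LPT makespan = 27
Lower bound = max(max_job, ceil(total/4)) = max(21, 21) = 21
Ratio = 27 / 21 = 1.2857

1.2857


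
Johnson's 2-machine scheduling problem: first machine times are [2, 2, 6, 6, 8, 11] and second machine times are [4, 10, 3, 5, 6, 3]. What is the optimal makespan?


Apply Johnson's rule:
  Group 1 (a <= b): [(1, 2, 4), (2, 2, 10)]
  Group 2 (a > b): [(5, 8, 6), (4, 6, 5), (3, 6, 3), (6, 11, 3)]
Optimal job order: [1, 2, 5, 4, 3, 6]
Schedule:
  Job 1: M1 done at 2, M2 done at 6
  Job 2: M1 done at 4, M2 done at 16
  Job 5: M1 done at 12, M2 done at 22
  Job 4: M1 done at 18, M2 done at 27
  Job 3: M1 done at 24, M2 done at 30
  Job 6: M1 done at 35, M2 done at 38
Makespan = 38

38


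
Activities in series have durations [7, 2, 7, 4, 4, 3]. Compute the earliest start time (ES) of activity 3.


Activity 3 starts after activities 1 through 2 complete.
Predecessor durations: [7, 2]
ES = 7 + 2 = 9

9


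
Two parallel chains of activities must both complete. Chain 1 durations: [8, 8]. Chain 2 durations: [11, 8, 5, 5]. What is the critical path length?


Path A total = 8 + 8 = 16
Path B total = 11 + 8 + 5 + 5 = 29
Critical path = longest path = max(16, 29) = 29

29


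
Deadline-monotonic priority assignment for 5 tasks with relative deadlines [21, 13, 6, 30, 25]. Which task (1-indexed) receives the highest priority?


Sort tasks by relative deadline (ascending):
  Task 3: deadline = 6
  Task 2: deadline = 13
  Task 1: deadline = 21
  Task 5: deadline = 25
  Task 4: deadline = 30
Priority order (highest first): [3, 2, 1, 5, 4]
Highest priority task = 3

3


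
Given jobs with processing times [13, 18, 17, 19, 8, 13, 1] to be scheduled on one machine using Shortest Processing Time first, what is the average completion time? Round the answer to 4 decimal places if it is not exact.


Sort jobs by processing time (SPT order): [1, 8, 13, 13, 17, 18, 19]
Compute completion times sequentially:
  Job 1: processing = 1, completes at 1
  Job 2: processing = 8, completes at 9
  Job 3: processing = 13, completes at 22
  Job 4: processing = 13, completes at 35
  Job 5: processing = 17, completes at 52
  Job 6: processing = 18, completes at 70
  Job 7: processing = 19, completes at 89
Sum of completion times = 278
Average completion time = 278/7 = 39.7143

39.7143


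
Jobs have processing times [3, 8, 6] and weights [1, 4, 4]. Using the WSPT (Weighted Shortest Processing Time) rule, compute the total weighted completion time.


Compute p/w ratios and sort ascending (WSPT): [(6, 4), (8, 4), (3, 1)]
Compute weighted completion times:
  Job (p=6,w=4): C=6, w*C=4*6=24
  Job (p=8,w=4): C=14, w*C=4*14=56
  Job (p=3,w=1): C=17, w*C=1*17=17
Total weighted completion time = 97

97


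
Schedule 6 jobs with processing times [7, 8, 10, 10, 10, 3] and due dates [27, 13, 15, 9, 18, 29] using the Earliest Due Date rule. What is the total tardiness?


Sort by due date (EDD order): [(10, 9), (8, 13), (10, 15), (10, 18), (7, 27), (3, 29)]
Compute completion times and tardiness:
  Job 1: p=10, d=9, C=10, tardiness=max(0,10-9)=1
  Job 2: p=8, d=13, C=18, tardiness=max(0,18-13)=5
  Job 3: p=10, d=15, C=28, tardiness=max(0,28-15)=13
  Job 4: p=10, d=18, C=38, tardiness=max(0,38-18)=20
  Job 5: p=7, d=27, C=45, tardiness=max(0,45-27)=18
  Job 6: p=3, d=29, C=48, tardiness=max(0,48-29)=19
Total tardiness = 76

76


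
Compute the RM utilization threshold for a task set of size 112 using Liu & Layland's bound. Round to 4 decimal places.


Compute 2^(1/112) = 1.0062080044
Subtract 1: 1.0062080044 - 1 = 0.0062080044
Multiply by n: 112 * 0.0062080044 = 0.6952964928
Round to 4 dp: 0.6953

0.6953


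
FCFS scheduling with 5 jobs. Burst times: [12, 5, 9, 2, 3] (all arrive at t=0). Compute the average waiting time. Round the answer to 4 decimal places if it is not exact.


FCFS order (as given): [12, 5, 9, 2, 3]
Waiting times:
  Job 1: wait = 0
  Job 2: wait = 12
  Job 3: wait = 17
  Job 4: wait = 26
  Job 5: wait = 28
Sum of waiting times = 83
Average waiting time = 83/5 = 16.6

16.6


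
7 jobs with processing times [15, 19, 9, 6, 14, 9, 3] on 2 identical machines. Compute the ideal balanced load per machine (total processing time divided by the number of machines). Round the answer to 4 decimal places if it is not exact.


Total processing time = 15 + 19 + 9 + 6 + 14 + 9 + 3 = 75
Number of machines = 2
Ideal balanced load = 75 / 2 = 37.5

37.5


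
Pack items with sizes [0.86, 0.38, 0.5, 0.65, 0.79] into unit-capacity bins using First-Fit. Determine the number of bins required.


Place items sequentially using First-Fit:
  Item 0.86 -> new Bin 1
  Item 0.38 -> new Bin 2
  Item 0.5 -> Bin 2 (now 0.88)
  Item 0.65 -> new Bin 3
  Item 0.79 -> new Bin 4
Total bins used = 4

4


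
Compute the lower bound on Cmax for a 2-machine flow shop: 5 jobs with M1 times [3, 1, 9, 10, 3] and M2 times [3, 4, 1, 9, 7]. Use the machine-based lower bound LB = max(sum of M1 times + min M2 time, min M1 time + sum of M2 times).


LB1 = sum(M1 times) + min(M2 times) = 26 + 1 = 27
LB2 = min(M1 times) + sum(M2 times) = 1 + 24 = 25
Lower bound = max(LB1, LB2) = max(27, 25) = 27

27


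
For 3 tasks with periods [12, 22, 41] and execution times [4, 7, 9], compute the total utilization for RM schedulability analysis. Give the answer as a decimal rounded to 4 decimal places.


Compute individual utilizations (exact fractions):
  Task 1: C/T = 4/12 = 1/3 (approx. 0.3333)
  Task 2: C/T = 7/22 (approx. 0.3182)
  Task 3: C/T = 9/41 (approx. 0.2195)
Total utilization U = 1/3 + 7/22 + 9/41 = 2357/2706
Rounded to 4 decimal places: U = 0.8710
RM (Liu & Layland) bound for 3 tasks = 0.779763; compare with U = 2357/2706 (approx. 0.871027)
bound < U <= 1, so the RM sufficient condition is not met (inconclusive; an exact test such as response-time analysis is needed).

0.8710


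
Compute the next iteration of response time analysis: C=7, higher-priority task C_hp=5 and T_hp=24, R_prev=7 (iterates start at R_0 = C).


R_next = C + ceil(R_prev / T_hp) * C_hp
ceil(7 / 24) = ceil(0.2917) = 1
Interference = 1 * 5 = 5
R_next = 7 + 5 = 12

12


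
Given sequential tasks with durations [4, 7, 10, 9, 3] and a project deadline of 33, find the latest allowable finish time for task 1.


LF(activity 1) = deadline - sum of successor durations
Successors: activities 2 through 5 with durations [7, 10, 9, 3]
Sum of successor durations = 29
LF = 33 - 29 = 4

4


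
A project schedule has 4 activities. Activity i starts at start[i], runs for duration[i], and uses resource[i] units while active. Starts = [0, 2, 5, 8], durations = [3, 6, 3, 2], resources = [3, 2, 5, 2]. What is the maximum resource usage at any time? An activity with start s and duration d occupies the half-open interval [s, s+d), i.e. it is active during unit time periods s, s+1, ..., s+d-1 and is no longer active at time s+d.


Each activity i is active on [start_i, start_i + duration_i).
Compute total resource usage per time slot:
  t=0: active resources = [3], total = 3
  t=1: active resources = [3], total = 3
  t=2: active resources = [3, 2], total = 5
  t=3: active resources = [2], total = 2
  t=4: active resources = [2], total = 2
  t=5: active resources = [2, 5], total = 7
  t=6: active resources = [2, 5], total = 7
  t=7: active resources = [2, 5], total = 7
  t=8: active resources = [2], total = 2
  t=9: active resources = [2], total = 2
Peak resource demand = 7

7


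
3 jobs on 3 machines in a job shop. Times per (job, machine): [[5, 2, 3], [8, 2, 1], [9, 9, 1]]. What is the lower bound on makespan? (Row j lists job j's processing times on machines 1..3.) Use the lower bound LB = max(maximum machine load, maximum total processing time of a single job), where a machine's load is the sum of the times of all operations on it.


Machine loads:
  Machine 1: 5 + 8 + 9 = 22
  Machine 2: 2 + 2 + 9 = 13
  Machine 3: 3 + 1 + 1 = 5
Max machine load = 22
Job totals:
  Job 1: 10
  Job 2: 11
  Job 3: 19
Max job total = 19
Lower bound = max(22, 19) = 22

22


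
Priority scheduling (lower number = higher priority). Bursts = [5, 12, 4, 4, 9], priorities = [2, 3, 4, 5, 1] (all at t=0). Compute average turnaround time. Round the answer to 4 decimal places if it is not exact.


Sort by priority (ascending = highest first):
Order: [(1, 9), (2, 5), (3, 12), (4, 4), (5, 4)]
Completion times:
  Priority 1, burst=9, C=9
  Priority 2, burst=5, C=14
  Priority 3, burst=12, C=26
  Priority 4, burst=4, C=30
  Priority 5, burst=4, C=34
Average turnaround = 113/5 = 22.6

22.6


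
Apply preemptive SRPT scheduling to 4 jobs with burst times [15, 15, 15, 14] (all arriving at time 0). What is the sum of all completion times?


Since all jobs arrive at t=0, SRPT equals SPT ordering.
SPT order: [14, 15, 15, 15]
Completion times:
  Job 1: p=14, C=14
  Job 2: p=15, C=29
  Job 3: p=15, C=44
  Job 4: p=15, C=59
Total completion time = 14 + 29 + 44 + 59 = 146

146


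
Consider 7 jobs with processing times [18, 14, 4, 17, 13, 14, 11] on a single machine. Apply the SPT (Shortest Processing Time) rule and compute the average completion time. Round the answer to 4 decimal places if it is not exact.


Sort jobs by processing time (SPT order): [4, 11, 13, 14, 14, 17, 18]
Compute completion times sequentially:
  Job 1: processing = 4, completes at 4
  Job 2: processing = 11, completes at 15
  Job 3: processing = 13, completes at 28
  Job 4: processing = 14, completes at 42
  Job 5: processing = 14, completes at 56
  Job 6: processing = 17, completes at 73
  Job 7: processing = 18, completes at 91
Sum of completion times = 309
Average completion time = 309/7 = 44.1429

44.1429


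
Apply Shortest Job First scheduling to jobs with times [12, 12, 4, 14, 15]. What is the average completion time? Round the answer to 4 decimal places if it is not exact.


SJF order (ascending): [4, 12, 12, 14, 15]
Completion times:
  Job 1: burst=4, C=4
  Job 2: burst=12, C=16
  Job 3: burst=12, C=28
  Job 4: burst=14, C=42
  Job 5: burst=15, C=57
Average completion = 147/5 = 29.4

29.4


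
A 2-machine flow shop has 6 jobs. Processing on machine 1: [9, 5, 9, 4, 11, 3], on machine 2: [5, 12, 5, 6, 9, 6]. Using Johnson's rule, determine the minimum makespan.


Apply Johnson's rule:
  Group 1 (a <= b): [(6, 3, 6), (4, 4, 6), (2, 5, 12)]
  Group 2 (a > b): [(5, 11, 9), (1, 9, 5), (3, 9, 5)]
Optimal job order: [6, 4, 2, 5, 1, 3]
Schedule:
  Job 6: M1 done at 3, M2 done at 9
  Job 4: M1 done at 7, M2 done at 15
  Job 2: M1 done at 12, M2 done at 27
  Job 5: M1 done at 23, M2 done at 36
  Job 1: M1 done at 32, M2 done at 41
  Job 3: M1 done at 41, M2 done at 46
Makespan = 46

46


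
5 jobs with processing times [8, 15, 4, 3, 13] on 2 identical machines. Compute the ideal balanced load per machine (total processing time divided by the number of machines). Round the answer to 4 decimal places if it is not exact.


Total processing time = 8 + 15 + 4 + 3 + 13 = 43
Number of machines = 2
Ideal balanced load = 43 / 2 = 21.5

21.5


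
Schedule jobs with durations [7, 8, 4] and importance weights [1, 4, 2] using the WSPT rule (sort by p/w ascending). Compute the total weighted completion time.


Compute p/w ratios and sort ascending (WSPT): [(8, 4), (4, 2), (7, 1)]
Compute weighted completion times:
  Job (p=8,w=4): C=8, w*C=4*8=32
  Job (p=4,w=2): C=12, w*C=2*12=24
  Job (p=7,w=1): C=19, w*C=1*19=19
Total weighted completion time = 75

75


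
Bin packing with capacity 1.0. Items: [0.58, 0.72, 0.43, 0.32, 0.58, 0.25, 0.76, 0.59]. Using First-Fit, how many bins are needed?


Place items sequentially using First-Fit:
  Item 0.58 -> new Bin 1
  Item 0.72 -> new Bin 2
  Item 0.43 -> new Bin 3
  Item 0.32 -> Bin 1 (now 0.9)
  Item 0.58 -> new Bin 4
  Item 0.25 -> Bin 2 (now 0.97)
  Item 0.76 -> new Bin 5
  Item 0.59 -> new Bin 6
Total bins used = 6

6


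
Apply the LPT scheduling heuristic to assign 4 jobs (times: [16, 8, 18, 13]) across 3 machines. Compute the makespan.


Sort jobs in decreasing order (LPT): [18, 16, 13, 8]
Assign each job to the least loaded machine:
  Machine 1: jobs [18], load = 18
  Machine 2: jobs [16], load = 16
  Machine 3: jobs [13, 8], load = 21
Makespan = max load = 21

21


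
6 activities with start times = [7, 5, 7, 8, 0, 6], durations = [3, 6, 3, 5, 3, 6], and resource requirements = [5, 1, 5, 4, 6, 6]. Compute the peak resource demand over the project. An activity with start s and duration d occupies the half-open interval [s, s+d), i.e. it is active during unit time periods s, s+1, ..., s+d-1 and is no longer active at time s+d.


Each activity i is active on [start_i, start_i + duration_i).
Compute total resource usage per time slot:
  t=0: active resources = [6], total = 6
  t=1: active resources = [6], total = 6
  t=2: active resources = [6], total = 6
  t=3: active resources = [], total = 0
  t=4: active resources = [], total = 0
  t=5: active resources = [1], total = 1
  t=6: active resources = [1, 6], total = 7
  t=7: active resources = [5, 1, 5, 6], total = 17
  t=8: active resources = [5, 1, 5, 4, 6], total = 21
  t=9: active resources = [5, 1, 5, 4, 6], total = 21
  t=10: active resources = [1, 4, 6], total = 11
  t=11: active resources = [4, 6], total = 10
  t=12: active resources = [4], total = 4
Peak resource demand = 21

21


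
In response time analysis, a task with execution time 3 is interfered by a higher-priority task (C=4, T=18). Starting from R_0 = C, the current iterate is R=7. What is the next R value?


R_next = C + ceil(R_prev / T_hp) * C_hp
ceil(7 / 18) = ceil(0.3889) = 1
Interference = 1 * 4 = 4
R_next = 3 + 4 = 7
R_next = R_prev, so the iteration has converged (response time = 7).

7


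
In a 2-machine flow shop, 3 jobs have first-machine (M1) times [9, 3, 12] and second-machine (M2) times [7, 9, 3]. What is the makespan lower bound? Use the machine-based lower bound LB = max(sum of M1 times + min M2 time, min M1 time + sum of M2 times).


LB1 = sum(M1 times) + min(M2 times) = 24 + 3 = 27
LB2 = min(M1 times) + sum(M2 times) = 3 + 19 = 22
Lower bound = max(LB1, LB2) = max(27, 22) = 27

27


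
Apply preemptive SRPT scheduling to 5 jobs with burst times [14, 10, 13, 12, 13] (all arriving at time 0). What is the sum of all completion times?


Since all jobs arrive at t=0, SRPT equals SPT ordering.
SPT order: [10, 12, 13, 13, 14]
Completion times:
  Job 1: p=10, C=10
  Job 2: p=12, C=22
  Job 3: p=13, C=35
  Job 4: p=13, C=48
  Job 5: p=14, C=62
Total completion time = 10 + 22 + 35 + 48 + 62 = 177

177


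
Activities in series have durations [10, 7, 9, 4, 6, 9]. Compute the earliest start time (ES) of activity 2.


Activity 2 starts after activities 1 through 1 complete.
Predecessor durations: [10]
ES = 10 = 10

10


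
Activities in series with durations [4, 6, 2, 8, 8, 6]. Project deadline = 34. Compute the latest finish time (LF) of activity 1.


LF(activity 1) = deadline - sum of successor durations
Successors: activities 2 through 6 with durations [6, 2, 8, 8, 6]
Sum of successor durations = 30
LF = 34 - 30 = 4

4


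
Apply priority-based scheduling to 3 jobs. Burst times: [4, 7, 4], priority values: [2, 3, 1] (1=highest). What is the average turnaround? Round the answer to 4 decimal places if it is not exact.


Sort by priority (ascending = highest first):
Order: [(1, 4), (2, 4), (3, 7)]
Completion times:
  Priority 1, burst=4, C=4
  Priority 2, burst=4, C=8
  Priority 3, burst=7, C=15
Average turnaround = 27/3 = 9.0

9.0


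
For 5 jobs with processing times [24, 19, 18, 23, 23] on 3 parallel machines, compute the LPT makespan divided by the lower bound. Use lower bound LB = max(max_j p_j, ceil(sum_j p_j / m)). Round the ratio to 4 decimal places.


LPT order: [24, 23, 23, 19, 18]
Machine loads after assignment: [24, 42, 41]
LPT makespan = 42
Lower bound = max(max_job, ceil(total/3)) = max(24, 36) = 36
Ratio = 42 / 36 = 1.1667

1.1667


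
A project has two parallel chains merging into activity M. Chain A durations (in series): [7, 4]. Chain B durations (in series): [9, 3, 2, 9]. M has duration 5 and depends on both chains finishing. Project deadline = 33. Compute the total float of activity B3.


Forward pass: ES(B3) = sum of predecessors on chain B = 12
EF = ES + duration = 12 + 2 = 14
Backward pass: LF(M) = deadline = 33; LS(M) = 33 - 5 = 28
LF(B3) = LS(M) - sum(successors on chain B) = 28 - 9 = 19
LS = LF - duration = 19 - 2 = 17
Total float = LS - ES = 17 - 12 = 5

5


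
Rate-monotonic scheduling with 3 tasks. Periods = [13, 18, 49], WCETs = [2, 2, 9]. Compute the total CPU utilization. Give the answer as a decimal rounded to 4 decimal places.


Compute individual utilizations (exact fractions):
  Task 1: C/T = 2/13 (approx. 0.1538)
  Task 2: C/T = 2/18 = 1/9 (approx. 0.1111)
  Task 3: C/T = 9/49 (approx. 0.1837)
Total utilization U = 2/13 + 1/9 + 9/49 = 2572/5733
Rounded to 4 decimal places: U = 0.4486
RM (Liu & Layland) bound for 3 tasks = 0.779763; compare with U = 2572/5733 (approx. 0.448631)
U <= bound, so schedulable by RM sufficient condition.

0.4486


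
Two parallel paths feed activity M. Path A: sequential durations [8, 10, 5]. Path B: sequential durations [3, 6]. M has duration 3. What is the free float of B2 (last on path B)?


ES(B2) = sum of predecessors on chain B = 3
EF(B2) = ES + duration = 3 + 6 = 9
Successor of B2 is M. ES(M) = max(sum(A), sum(B)) = max(23, 9) = 23
Free float = ES(successor) - EF(current) = 23 - 9 = 14

14


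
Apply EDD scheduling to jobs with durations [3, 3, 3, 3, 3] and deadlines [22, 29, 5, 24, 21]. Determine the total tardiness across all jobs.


Sort by due date (EDD order): [(3, 5), (3, 21), (3, 22), (3, 24), (3, 29)]
Compute completion times and tardiness:
  Job 1: p=3, d=5, C=3, tardiness=max(0,3-5)=0
  Job 2: p=3, d=21, C=6, tardiness=max(0,6-21)=0
  Job 3: p=3, d=22, C=9, tardiness=max(0,9-22)=0
  Job 4: p=3, d=24, C=12, tardiness=max(0,12-24)=0
  Job 5: p=3, d=29, C=15, tardiness=max(0,15-29)=0
Total tardiness = 0

0


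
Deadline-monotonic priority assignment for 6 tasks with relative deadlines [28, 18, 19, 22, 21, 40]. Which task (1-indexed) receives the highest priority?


Sort tasks by relative deadline (ascending):
  Task 2: deadline = 18
  Task 3: deadline = 19
  Task 5: deadline = 21
  Task 4: deadline = 22
  Task 1: deadline = 28
  Task 6: deadline = 40
Priority order (highest first): [2, 3, 5, 4, 1, 6]
Highest priority task = 2

2


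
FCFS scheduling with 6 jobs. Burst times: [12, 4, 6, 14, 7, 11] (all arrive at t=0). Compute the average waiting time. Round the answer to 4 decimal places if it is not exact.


FCFS order (as given): [12, 4, 6, 14, 7, 11]
Waiting times:
  Job 1: wait = 0
  Job 2: wait = 12
  Job 3: wait = 16
  Job 4: wait = 22
  Job 5: wait = 36
  Job 6: wait = 43
Sum of waiting times = 129
Average waiting time = 129/6 = 21.5

21.5


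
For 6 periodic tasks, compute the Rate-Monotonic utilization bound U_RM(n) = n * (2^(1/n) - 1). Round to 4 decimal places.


Compute 2^(1/6) = 1.1224620483
Subtract 1: 1.1224620483 - 1 = 0.1224620483
Multiply by n: 6 * 0.1224620483 = 0.7347722898
Round to 4 dp: 0.7348

0.7348


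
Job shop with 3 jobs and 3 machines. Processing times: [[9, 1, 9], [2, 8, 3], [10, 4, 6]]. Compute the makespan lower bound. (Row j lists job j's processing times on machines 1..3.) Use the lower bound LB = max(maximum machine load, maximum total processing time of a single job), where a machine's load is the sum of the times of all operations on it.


Machine loads:
  Machine 1: 9 + 2 + 10 = 21
  Machine 2: 1 + 8 + 4 = 13
  Machine 3: 9 + 3 + 6 = 18
Max machine load = 21
Job totals:
  Job 1: 19
  Job 2: 13
  Job 3: 20
Max job total = 20
Lower bound = max(21, 20) = 21

21


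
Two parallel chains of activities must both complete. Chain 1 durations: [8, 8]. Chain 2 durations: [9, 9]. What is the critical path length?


Path A total = 8 + 8 = 16
Path B total = 9 + 9 = 18
Critical path = longest path = max(16, 18) = 18

18


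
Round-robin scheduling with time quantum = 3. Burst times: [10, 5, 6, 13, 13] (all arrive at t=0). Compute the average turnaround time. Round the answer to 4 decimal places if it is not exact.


Time quantum = 3
Execution trace:
  J1 runs 3 units, time = 3
  J2 runs 3 units, time = 6
  J3 runs 3 units, time = 9
  J4 runs 3 units, time = 12
  J5 runs 3 units, time = 15
  J1 runs 3 units, time = 18
  J2 runs 2 units, time = 20
  J3 runs 3 units, time = 23
  J4 runs 3 units, time = 26
  J5 runs 3 units, time = 29
  J1 runs 3 units, time = 32
  J4 runs 3 units, time = 35
  J5 runs 3 units, time = 38
  J1 runs 1 units, time = 39
  J4 runs 3 units, time = 42
  J5 runs 3 units, time = 45
  J4 runs 1 units, time = 46
  J5 runs 1 units, time = 47
Finish times: [39, 20, 23, 46, 47]
Average turnaround = 175/5 = 35.0

35.0
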